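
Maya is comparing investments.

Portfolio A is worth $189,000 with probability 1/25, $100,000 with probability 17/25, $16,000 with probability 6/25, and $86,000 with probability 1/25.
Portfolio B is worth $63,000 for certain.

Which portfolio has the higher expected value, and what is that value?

Portfolio A ($82,840)

Portfolio A = 1/25 × 189000 + 17/25 × 100000 + 6/25 × 16000 + 1/25 × 86000 = 7560 + 68000 + 3840 + 3440 = 82840
Portfolio B: 63000 (certain)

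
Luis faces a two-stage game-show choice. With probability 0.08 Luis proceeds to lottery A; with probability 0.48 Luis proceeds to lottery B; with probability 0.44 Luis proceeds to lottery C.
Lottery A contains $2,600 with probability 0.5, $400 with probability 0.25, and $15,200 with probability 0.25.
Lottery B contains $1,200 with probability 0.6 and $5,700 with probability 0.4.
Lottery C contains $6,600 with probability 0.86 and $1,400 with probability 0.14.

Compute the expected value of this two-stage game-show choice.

EV(A) = 0.5 × 2600 + 0.25 × 400 + 0.25 × 15200 = 1300 + 100 + 3800 = 5200
EV(B) = 0.6 × 1200 + 0.4 × 5700 = 720 + 2280 = 3000
EV(C) = 0.86 × 6600 + 0.14 × 1400 = 5676 + 196 = 5872
Overall = 0.08 × 5200 + 0.48 × 3000 + 0.44 × 5872 = 416 + 1440 + 2583.68 = 4439.68

$4,439.68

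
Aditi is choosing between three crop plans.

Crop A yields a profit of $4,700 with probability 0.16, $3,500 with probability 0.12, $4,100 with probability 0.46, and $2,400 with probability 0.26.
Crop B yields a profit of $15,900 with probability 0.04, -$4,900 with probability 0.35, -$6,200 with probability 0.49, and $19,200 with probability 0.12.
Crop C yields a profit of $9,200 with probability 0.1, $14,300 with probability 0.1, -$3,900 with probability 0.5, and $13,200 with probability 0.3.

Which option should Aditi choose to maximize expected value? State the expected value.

Crop A = 0.16 × 4700 + 0.12 × 3500 + 0.46 × 4100 + 0.26 × 2400 = 752 + 420 + 1886 + 624 = 3682
Crop B = 0.04 × 15900 + 0.35 × (-4900) + 0.49 × (-6200) + 0.12 × 19200 = 636 − 1715 − 3038 + 2304 = -1813
Crop C = 0.1 × 9200 + 0.1 × 14300 + 0.5 × (-3900) + 0.3 × 13200 = 920 + 1430 − 1950 + 3960 = 4360

Crop C ($4,360)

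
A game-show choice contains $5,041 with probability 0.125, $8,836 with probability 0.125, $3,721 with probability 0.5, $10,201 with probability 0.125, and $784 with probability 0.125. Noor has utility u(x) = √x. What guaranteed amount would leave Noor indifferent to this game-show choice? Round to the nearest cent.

$4,522.56

E[u] = 0.125·√5041 + 0.125·√8836 + 0.5·√3721 + 0.125·√10201 + 0.125·√784 = 0.125·71 + 0.125·94 + 0.5·61 + 0.125·101 + 0.125·28 = 67.25
CE = (67.25)² = 4522.5625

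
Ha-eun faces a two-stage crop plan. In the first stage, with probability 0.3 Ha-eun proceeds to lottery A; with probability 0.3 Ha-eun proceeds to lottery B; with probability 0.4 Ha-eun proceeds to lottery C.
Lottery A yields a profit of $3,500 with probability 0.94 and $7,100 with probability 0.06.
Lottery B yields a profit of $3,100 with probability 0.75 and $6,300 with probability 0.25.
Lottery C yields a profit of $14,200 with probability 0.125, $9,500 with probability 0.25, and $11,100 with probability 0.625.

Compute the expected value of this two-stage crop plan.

EV(A) = 0.94 × 3500 + 0.06 × 7100 = 3290 + 426 = 3716
EV(B) = 0.75 × 3100 + 0.25 × 6300 = 2325 + 1575 = 3900
EV(C) = 0.125 × 14200 + 0.25 × 9500 + 0.625 × 11100 = 1775 + 2375 + 6937.5 = 11087.5
Overall = 0.3 × 3716 + 0.3 × 3900 + 0.4 × 11087.5 = 1114.8 + 1170 + 4435 = 6719.8

$6,719.80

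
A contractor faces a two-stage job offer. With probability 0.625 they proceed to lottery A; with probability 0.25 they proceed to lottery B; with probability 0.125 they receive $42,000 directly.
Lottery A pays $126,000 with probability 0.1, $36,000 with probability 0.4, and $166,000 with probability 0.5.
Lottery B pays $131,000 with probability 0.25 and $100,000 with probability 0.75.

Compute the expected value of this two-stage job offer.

EV(A) = 0.1 × 126000 + 0.4 × 36000 + 0.5 × 166000 = 12600 + 14400 + 83000 = 110000
EV(B) = 0.25 × 131000 + 0.75 × 100000 = 32750 + 75000 = 107750
Branch C: 42000 (certain)
Overall = 0.625 × 110000 + 0.25 × 107750 + 0.125 × 42000 = 68750 + 26937.5 + 5250 = 100937.5

$100,937.50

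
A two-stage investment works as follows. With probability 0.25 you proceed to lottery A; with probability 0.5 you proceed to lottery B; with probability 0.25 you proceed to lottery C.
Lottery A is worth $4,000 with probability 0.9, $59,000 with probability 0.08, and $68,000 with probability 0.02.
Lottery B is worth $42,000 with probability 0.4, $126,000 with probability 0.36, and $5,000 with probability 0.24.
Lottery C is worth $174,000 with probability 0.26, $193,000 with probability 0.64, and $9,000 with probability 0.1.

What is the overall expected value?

$76,515

EV(A) = 0.9 × 4000 + 0.08 × 59000 + 0.02 × 68000 = 3600 + 4720 + 1360 = 9680
EV(B) = 0.4 × 42000 + 0.36 × 126000 + 0.24 × 5000 = 16800 + 45360 + 1200 = 63360
EV(C) = 0.26 × 174000 + 0.64 × 193000 + 0.1 × 9000 = 45240 + 123520 + 900 = 169660
Overall = 0.25 × 9680 + 0.5 × 63360 + 0.25 × 169660 = 2420 + 31680 + 42415 = 76515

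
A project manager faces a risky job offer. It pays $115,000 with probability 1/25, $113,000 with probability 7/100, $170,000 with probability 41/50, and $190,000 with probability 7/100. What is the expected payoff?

EV = 1/25 × 115000 + 7/100 × 113000 + 41/50 × 170000 + 7/100 × 190000 = 4600 + 7910 + 139400 + 13300 = 165210

$165,210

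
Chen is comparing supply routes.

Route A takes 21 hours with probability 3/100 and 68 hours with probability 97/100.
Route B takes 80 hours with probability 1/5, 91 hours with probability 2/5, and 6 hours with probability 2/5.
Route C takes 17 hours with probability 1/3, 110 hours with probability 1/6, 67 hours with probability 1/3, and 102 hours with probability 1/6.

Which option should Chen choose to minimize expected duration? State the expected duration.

Route B (54.8 hours)

Route A = 3/100 × 21 + 97/100 × 68 = 0.63 + 65.96 = 66.59
Route B = 1/5 × 80 + 2/5 × 91 + 2/5 × 6 = 16 + 36.4 + 2.4 = 54.8
Route C = 1/3 × 17 + 1/6 × 110 + 1/3 × 67 + 1/6 × 102 = 5.6667 + 18.3333 + 22.3333 + 17 = 63.3333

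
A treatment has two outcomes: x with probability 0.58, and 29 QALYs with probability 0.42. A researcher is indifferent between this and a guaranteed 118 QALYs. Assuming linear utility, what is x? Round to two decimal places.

0.58·x + 0.42·29 = 118
0.58·x = 118 − 12.18 = 105.82
x = 105.82 / 0.58 = 182.4483

x = 182.45 QALYs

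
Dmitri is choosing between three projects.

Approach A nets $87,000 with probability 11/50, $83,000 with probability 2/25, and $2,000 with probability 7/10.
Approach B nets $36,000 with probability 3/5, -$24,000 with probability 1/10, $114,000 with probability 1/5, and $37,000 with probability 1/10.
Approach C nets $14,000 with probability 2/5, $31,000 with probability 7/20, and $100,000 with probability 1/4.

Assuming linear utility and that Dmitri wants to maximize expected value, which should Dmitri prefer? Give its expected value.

Approach B ($45,700)

Approach A = 11/50 × 87000 + 2/25 × 83000 + 7/10 × 2000 = 19140 + 6640 + 1400 = 27180
Approach B = 3/5 × 36000 + 1/10 × (-24000) + 1/5 × 114000 + 1/10 × 37000 = 21600 − 2400 + 22800 + 3700 = 45700
Approach C = 2/5 × 14000 + 7/20 × 31000 + 1/4 × 100000 = 5600 + 10850 + 25000 = 41450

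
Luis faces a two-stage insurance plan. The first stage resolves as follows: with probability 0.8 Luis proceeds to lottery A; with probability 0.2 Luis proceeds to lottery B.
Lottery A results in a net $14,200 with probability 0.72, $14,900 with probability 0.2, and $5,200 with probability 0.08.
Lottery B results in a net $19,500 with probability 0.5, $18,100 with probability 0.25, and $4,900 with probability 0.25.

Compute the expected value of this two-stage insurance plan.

EV(A) = 0.72 × 14200 + 0.2 × 14900 + 0.08 × 5200 = 10224 + 2980 + 416 = 13620
EV(B) = 0.5 × 19500 + 0.25 × 18100 + 0.25 × 4900 = 9750 + 4525 + 1225 = 15500
Overall = 0.8 × 13620 + 0.2 × 15500 = 10896 + 3100 = 13996

$13,996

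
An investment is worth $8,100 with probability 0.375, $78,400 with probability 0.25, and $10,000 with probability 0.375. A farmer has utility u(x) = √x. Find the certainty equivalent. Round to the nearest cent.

$19,951.56

E[u] = 0.375·√8100 + 0.25·√78400 + 0.375·√10000 = 0.375·90 + 0.25·280 + 0.375·100 = 141.25
CE = (141.25)² = 19951.5625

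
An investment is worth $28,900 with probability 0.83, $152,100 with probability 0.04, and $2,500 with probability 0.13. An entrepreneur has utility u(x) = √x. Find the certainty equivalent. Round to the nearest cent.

E[u] = 0.83·√28900 + 0.04·√152100 + 0.13·√2500 = 0.83·170 + 0.04·390 + 0.13·50 = 163.2
CE = (163.2)² = 26634.24

$26,634.24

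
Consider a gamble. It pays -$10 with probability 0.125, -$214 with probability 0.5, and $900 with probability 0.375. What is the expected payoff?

EV = 0.125 × (-10) + 0.5 × (-214) + 0.375 × 900 = -1.25 − 107 + 337.5 = 229.25

$229.25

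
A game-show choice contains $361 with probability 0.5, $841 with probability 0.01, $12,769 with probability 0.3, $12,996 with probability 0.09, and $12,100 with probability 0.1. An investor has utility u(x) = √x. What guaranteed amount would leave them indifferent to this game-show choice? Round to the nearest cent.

$4,218.50

E[u] = 0.5·√361 + 0.01·√841 + 0.3·√12769 + 0.09·√12996 + 0.1·√12100 = 0.5·19 + 0.01·29 + 0.3·113 + 0.09·114 + 0.1·110 = 64.95
CE = (64.95)² = 4218.5025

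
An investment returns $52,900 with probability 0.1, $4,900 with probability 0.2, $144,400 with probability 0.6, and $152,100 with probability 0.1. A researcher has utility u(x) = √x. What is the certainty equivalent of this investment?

E[u] = 0.1·√52900 + 0.2·√4900 + 0.6·√144400 + 0.1·√152100 = 0.1·230 + 0.2·70 + 0.6·380 + 0.1·390 = 304
CE = (304)² = 92416

$92,416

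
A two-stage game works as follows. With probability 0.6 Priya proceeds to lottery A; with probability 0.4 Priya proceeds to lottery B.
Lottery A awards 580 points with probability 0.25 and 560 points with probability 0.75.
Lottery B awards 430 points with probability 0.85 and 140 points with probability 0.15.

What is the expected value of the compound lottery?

493.6 points

EV(A) = 0.25 × 580 + 0.75 × 560 = 145 + 420 = 565
EV(B) = 0.85 × 430 + 0.15 × 140 = 365.5 + 21 = 386.5
Overall = 0.6 × 565 + 0.4 × 386.5 = 339 + 154.6 = 493.6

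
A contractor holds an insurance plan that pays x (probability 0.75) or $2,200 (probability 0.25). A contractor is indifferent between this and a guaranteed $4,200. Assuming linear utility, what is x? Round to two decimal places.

x = $4,866.67

0.75·x + 0.25·2200 = 4200
0.75·x = 4200 − 550 = 3650
x = 3650 / 0.75 = 4866.6667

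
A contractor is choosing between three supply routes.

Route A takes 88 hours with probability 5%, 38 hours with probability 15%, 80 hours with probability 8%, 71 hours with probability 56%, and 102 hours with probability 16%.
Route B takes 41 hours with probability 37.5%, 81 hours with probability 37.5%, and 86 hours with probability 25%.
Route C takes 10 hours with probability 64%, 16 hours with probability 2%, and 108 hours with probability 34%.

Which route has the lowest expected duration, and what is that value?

Route C (43.44 hours)

Route A = 0.05 × 88 + 0.15 × 38 + 0.08 × 80 + 0.56 × 71 + 0.16 × 102 = 4.4 + 5.7 + 6.4 + 39.76 + 16.32 = 72.58
Route B = 0.375 × 41 + 0.375 × 81 + 0.25 × 86 = 15.375 + 30.375 + 21.5 = 67.25
Route C = 0.64 × 10 + 0.02 × 16 + 0.34 × 108 = 6.4 + 0.32 + 36.72 = 43.44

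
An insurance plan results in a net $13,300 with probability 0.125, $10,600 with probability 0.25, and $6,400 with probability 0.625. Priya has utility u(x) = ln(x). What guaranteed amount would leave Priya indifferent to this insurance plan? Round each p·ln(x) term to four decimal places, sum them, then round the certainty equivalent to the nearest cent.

E[u] = 0.125·ln(13300) + 0.25·ln(10600) + 0.625·ln(6400) = 1.1869 + 2.3172 + 5.4775 = 8.9816
CE = e^8.9816 ≈ 7955.35

$7,955.35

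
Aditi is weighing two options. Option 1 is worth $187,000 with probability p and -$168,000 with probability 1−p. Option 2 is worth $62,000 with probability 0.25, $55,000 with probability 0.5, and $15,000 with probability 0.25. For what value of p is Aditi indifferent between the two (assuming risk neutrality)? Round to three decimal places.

EV(Option 2) = 0.25 × 62000 + 0.5 × 55000 + 0.25 × 15000 = 15500 + 27500 + 3750 = 46750
p·187000 + (1−p)·(-168000) = 46750
355000p − 168000 = 46750
p = (46750 + 168000) / 355000

p = 0.605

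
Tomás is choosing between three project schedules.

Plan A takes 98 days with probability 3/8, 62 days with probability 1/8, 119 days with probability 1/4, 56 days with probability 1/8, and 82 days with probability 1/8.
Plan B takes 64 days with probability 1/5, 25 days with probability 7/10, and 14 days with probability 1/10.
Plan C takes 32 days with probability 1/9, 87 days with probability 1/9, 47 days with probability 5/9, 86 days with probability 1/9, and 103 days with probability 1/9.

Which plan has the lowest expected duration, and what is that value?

Plan A = 3/8 × 98 + 1/8 × 62 + 1/4 × 119 + 1/8 × 56 + 1/8 × 82 = 36.75 + 7.75 + 29.75 + 7 + 10.25 = 91.5
Plan B = 1/5 × 64 + 7/10 × 25 + 1/10 × 14 = 12.8 + 17.5 + 1.4 = 31.7
Plan C = 1/9 × 32 + 1/9 × 87 + 5/9 × 47 + 1/9 × 86 + 1/9 × 103 = 3.5556 + 9.6667 + 26.1111 + 9.5556 + 11.4444 = 60.3333

Plan B (31.7 days)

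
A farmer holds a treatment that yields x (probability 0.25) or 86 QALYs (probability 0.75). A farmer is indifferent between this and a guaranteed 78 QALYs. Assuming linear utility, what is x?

0.25·x + 0.75·86 = 78
0.25·x = 78 − 64.5 = 13.5
x = 13.5 / 0.25 = 54

x = 54 QALYs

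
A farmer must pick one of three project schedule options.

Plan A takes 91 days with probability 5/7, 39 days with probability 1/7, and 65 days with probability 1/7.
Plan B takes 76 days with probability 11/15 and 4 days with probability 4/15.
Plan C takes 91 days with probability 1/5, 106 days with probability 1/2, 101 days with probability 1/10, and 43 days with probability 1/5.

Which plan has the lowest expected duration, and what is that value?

Plan A = 5/7 × 91 + 1/7 × 39 + 1/7 × 65 = 65 + 5.5714 + 9.2857 = 79.8571
Plan B = 11/15 × 76 + 4/15 × 4 = 55.7333 + 1.0667 = 56.8
Plan C = 1/5 × 91 + 1/2 × 106 + 1/10 × 101 + 1/5 × 43 = 18.2 + 53 + 10.1 + 8.6 = 89.9

Plan B (56.8 days)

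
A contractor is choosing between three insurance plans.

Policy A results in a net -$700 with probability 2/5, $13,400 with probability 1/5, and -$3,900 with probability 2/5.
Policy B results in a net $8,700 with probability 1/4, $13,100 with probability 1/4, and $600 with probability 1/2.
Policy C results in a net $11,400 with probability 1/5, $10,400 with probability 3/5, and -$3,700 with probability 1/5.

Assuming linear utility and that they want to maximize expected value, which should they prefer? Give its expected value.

Policy C ($7,780)

Policy A = 2/5 × (-700) + 1/5 × 13400 + 2/5 × (-3900) = -280 + 2680 − 1560 = 840
Policy B = 1/4 × 8700 + 1/4 × 13100 + 1/2 × 600 = 2175 + 3275 + 300 = 5750
Policy C = 1/5 × 11400 + 3/5 × 10400 + 1/5 × (-3700) = 2280 + 6240 − 740 = 7780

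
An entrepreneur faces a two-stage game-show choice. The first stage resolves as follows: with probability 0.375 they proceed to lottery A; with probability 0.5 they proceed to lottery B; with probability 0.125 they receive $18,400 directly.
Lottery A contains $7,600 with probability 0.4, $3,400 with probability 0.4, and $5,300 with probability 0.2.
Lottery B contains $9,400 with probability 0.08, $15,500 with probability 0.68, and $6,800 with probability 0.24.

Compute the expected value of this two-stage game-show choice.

$10,809.50

EV(A) = 0.4 × 7600 + 0.4 × 3400 + 0.2 × 5300 = 3040 + 1360 + 1060 = 5460
EV(B) = 0.08 × 9400 + 0.68 × 15500 + 0.24 × 6800 = 752 + 10540 + 1632 = 12924
Branch C: 18400 (certain)
Overall = 0.375 × 5460 + 0.5 × 12924 + 0.125 × 18400 = 2047.5 + 6462 + 2300 = 10809.5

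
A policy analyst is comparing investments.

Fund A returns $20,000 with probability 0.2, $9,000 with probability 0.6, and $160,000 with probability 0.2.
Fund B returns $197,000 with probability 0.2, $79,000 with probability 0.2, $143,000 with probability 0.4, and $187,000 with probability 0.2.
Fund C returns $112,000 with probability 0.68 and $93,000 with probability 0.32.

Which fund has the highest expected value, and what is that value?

Fund B ($149,800)

Fund A = 0.2 × 20000 + 0.6 × 9000 + 0.2 × 160000 = 4000 + 5400 + 32000 = 41400
Fund B = 0.2 × 197000 + 0.2 × 79000 + 0.4 × 143000 + 0.2 × 187000 = 39400 + 15800 + 57200 + 37400 = 149800
Fund C = 0.68 × 112000 + 0.32 × 93000 = 76160 + 29760 = 105920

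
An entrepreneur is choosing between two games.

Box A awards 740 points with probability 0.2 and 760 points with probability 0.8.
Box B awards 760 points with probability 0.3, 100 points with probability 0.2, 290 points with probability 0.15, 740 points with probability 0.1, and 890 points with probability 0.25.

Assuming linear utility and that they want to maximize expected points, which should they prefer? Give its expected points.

Box A = 0.2 × 740 + 0.8 × 760 = 148 + 608 = 756
Box B = 0.3 × 760 + 0.2 × 100 + 0.15 × 290 + 0.1 × 740 + 0.25 × 890 = 228 + 20 + 43.5 + 74 + 222.5 = 588

Box A (756 points)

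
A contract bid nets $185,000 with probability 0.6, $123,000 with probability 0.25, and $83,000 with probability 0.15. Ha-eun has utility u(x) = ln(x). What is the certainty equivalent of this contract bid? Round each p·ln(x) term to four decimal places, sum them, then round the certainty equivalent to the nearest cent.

E[u] = 0.6·ln(185000) + 0.25·ln(123000) + 0.15·ln(83000) = 7.2769 + 2.9300 + 1.6990 = 11.9059
CE = e^11.9059 ≈ 148138.07

$148,138.07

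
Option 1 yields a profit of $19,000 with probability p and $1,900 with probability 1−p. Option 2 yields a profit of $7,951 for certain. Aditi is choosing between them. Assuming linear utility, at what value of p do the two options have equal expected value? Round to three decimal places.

p = 0.354

p·19000 + (1−p)·1900 = 7951
17100p + 1900 = 7951
p = (7951 − 1900) / 17100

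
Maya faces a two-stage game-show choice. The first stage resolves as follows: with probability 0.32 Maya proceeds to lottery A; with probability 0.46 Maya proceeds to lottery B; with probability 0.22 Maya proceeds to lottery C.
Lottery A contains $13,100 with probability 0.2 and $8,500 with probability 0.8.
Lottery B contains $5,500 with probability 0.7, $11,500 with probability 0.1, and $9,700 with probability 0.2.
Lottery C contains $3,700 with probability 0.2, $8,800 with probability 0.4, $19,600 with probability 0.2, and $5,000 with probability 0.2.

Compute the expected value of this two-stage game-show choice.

$8,226.40

EV(A) = 0.2 × 13100 + 0.8 × 8500 = 2620 + 6800 = 9420
EV(B) = 0.7 × 5500 + 0.1 × 11500 + 0.2 × 9700 = 3850 + 1150 + 1940 = 6940
EV(C) = 0.2 × 3700 + 0.4 × 8800 + 0.2 × 19600 + 0.2 × 5000 = 740 + 3520 + 3920 + 1000 = 9180
Overall = 0.32 × 9420 + 0.46 × 6940 + 0.22 × 9180 = 3014.4 + 3192.4 + 2019.6 = 8226.4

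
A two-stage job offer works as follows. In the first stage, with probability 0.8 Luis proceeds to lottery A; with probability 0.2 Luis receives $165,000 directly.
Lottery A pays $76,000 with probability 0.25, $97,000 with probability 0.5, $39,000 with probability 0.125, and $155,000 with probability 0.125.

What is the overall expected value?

$106,400

EV(A) = 0.25 × 76000 + 0.5 × 97000 + 0.125 × 39000 + 0.125 × 155000 = 19000 + 48500 + 4875 + 19375 = 91750
Branch B: 165000 (certain)
Overall = 0.8 × 91750 + 0.2 × 165000 = 73400 + 33000 = 106400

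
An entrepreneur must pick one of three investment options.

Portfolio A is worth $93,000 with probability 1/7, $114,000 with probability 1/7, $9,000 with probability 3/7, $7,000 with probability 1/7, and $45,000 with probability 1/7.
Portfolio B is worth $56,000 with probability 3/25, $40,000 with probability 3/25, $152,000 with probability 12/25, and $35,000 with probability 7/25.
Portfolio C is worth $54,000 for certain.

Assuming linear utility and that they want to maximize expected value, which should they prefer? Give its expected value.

Portfolio A = 1/7 × 93000 + 1/7 × 114000 + 3/7 × 9000 + 1/7 × 7000 + 1/7 × 45000 = 13285.7143 + 16285.7143 + 3857.1429 + 1000 + 6428.5714 = 40857.1429
Portfolio B = 3/25 × 56000 + 3/25 × 40000 + 12/25 × 152000 + 7/25 × 35000 = 6720 + 4800 + 72960 + 9800 = 94280
Portfolio C: 54000 (certain)

Portfolio B ($94,280)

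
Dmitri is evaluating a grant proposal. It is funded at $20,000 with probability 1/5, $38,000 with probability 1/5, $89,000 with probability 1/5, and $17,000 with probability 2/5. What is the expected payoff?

EV = 1/5 × 20000 + 1/5 × 38000 + 1/5 × 89000 + 2/5 × 17000 = 4000 + 7600 + 17800 + 6800 = 36200

$36,200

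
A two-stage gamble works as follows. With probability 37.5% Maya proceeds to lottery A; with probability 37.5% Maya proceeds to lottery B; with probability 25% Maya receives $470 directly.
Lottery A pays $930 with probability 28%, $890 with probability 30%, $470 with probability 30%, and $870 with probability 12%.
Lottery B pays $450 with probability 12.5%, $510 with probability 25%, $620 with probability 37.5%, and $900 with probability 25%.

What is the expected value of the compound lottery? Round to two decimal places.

EV(A) = 0.28 × 930 + 0.3 × 890 + 0.3 × 470 + 0.12 × 870 = 260.4 + 267 + 141 + 104.4 = 772.8
EV(B) = 0.125 × 450 + 0.25 × 510 + 0.375 × 620 + 0.25 × 900 = 56.25 + 127.5 + 232.5 + 225 = 641.25
Branch C: 470 (certain)
Overall = 0.375 × 772.8 + 0.375 × 641.25 + 0.25 × 470 = 289.8 + 240.46875 + 117.5 = 647.76875

$647.77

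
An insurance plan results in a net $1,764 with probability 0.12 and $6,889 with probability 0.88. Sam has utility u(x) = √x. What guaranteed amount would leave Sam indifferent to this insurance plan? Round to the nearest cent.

E[u] = 0.12·√1764 + 0.88·√6889 = 0.12·42 + 0.88·83 = 78.08
CE = (78.08)² = 6096.4864

$6,096.49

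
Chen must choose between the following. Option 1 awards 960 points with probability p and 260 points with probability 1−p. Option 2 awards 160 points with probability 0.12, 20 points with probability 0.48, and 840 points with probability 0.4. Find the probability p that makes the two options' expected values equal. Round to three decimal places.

EV(Option 2) = 0.12 × 160 + 0.48 × 20 + 0.4 × 840 = 19.2 + 9.6 + 336 = 364.8
p·960 + (1−p)·260 = 364.8
700p + 260 = 364.8
p = (364.8 − 260) / 700

p = 0.150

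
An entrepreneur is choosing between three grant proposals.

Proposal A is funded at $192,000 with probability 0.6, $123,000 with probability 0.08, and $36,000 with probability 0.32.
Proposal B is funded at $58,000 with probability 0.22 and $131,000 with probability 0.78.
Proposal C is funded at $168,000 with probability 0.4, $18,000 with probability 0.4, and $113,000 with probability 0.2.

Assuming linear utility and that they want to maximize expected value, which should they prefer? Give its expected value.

Proposal A ($136,560)

Proposal A = 0.6 × 192000 + 0.08 × 123000 + 0.32 × 36000 = 115200 + 9840 + 11520 = 136560
Proposal B = 0.22 × 58000 + 0.78 × 131000 = 12760 + 102180 = 114940
Proposal C = 0.4 × 168000 + 0.4 × 18000 + 0.2 × 113000 = 67200 + 7200 + 22600 = 97000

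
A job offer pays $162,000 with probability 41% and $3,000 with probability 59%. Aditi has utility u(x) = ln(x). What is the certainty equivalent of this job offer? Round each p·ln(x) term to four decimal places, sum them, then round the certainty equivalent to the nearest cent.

E[u] = 0.41·ln(162000) + 0.59·ln(3000) = 4.9181 + 4.7238 = 9.6419
CE = e^9.6419 ≈ 15396.57

$15,396.57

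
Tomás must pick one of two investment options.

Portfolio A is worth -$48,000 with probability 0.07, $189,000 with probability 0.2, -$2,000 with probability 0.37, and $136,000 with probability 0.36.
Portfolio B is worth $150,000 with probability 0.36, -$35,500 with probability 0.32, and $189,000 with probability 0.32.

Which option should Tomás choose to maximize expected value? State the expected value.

Portfolio A = 0.07 × (-48000) + 0.2 × 189000 + 0.37 × (-2000) + 0.36 × 136000 = -3360 + 37800 − 740 + 48960 = 82660
Portfolio B = 0.36 × 150000 + 0.32 × (-35500) + 0.32 × 189000 = 54000 − 11360 + 60480 = 103120

Portfolio B ($103,120)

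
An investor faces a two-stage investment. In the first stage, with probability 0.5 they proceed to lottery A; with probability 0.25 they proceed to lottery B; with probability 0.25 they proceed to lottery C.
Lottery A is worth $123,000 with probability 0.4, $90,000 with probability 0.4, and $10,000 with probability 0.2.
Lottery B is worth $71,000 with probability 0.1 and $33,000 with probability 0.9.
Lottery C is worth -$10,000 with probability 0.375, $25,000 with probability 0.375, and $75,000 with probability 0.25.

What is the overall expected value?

EV(A) = 0.4 × 123000 + 0.4 × 90000 + 0.2 × 10000 = 49200 + 36000 + 2000 = 87200
EV(B) = 0.1 × 71000 + 0.9 × 33000 = 7100 + 29700 = 36800
EV(C) = 0.375 × (-10000) + 0.375 × 25000 + 0.25 × 75000 = -3750 + 9375 + 18750 = 24375
Overall = 0.5 × 87200 + 0.25 × 36800 + 0.25 × 24375 = 43600 + 9200 + 6093.75 = 58893.75

$58,893.75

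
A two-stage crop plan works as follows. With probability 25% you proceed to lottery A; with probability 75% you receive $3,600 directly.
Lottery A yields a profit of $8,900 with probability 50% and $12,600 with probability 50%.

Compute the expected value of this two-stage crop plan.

EV(A) = 0.5 × 8900 + 0.5 × 12600 = 4450 + 6300 = 10750
Branch B: 3600 (certain)
Overall = 0.25 × 10750 + 0.75 × 3600 = 2687.5 + 2700 = 5387.5

$5,387.50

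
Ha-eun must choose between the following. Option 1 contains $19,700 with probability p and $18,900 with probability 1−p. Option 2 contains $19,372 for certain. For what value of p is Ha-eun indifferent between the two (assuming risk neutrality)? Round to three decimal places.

p·19700 + (1−p)·18900 = 19372
800p + 18900 = 19372
p = (19372 − 18900) / 800

p = 0.590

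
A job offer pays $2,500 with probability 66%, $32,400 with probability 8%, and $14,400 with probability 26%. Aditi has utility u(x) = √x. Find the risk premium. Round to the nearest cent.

E[u] = 0.66·√2500 + 0.08·√32400 + 0.26·√14400 = 0.66·50 + 0.08·180 + 0.26·120 = 78.6
CE = (78.6)² = 6177.96
Risk premium = EV − CE = 7986 − 6177.96 = 1808.04

$1,808.04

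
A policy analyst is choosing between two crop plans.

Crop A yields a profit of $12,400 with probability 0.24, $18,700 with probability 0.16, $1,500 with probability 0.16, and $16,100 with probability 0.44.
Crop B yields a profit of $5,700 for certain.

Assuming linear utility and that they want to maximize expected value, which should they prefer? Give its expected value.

Crop A = 0.24 × 12400 + 0.16 × 18700 + 0.16 × 1500 + 0.44 × 16100 = 2976 + 2992 + 240 + 7084 = 13292
Crop B: 5700 (certain)

Crop A ($13,292)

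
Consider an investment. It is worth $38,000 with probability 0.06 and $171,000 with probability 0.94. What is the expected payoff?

$163,020

EV = 0.06 × 38000 + 0.94 × 171000 = 2280 + 160740 = 163020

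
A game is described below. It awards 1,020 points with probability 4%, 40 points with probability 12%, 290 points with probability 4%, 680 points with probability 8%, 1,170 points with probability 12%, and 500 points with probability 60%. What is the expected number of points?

EV = 0.04 × 1020 + 0.12 × 40 + 0.04 × 290 + 0.08 × 680 + 0.12 × 1170 + 0.6 × 500 = 40.8 + 4.8 + 11.6 + 54.4 + 140.4 + 300 = 552

552 points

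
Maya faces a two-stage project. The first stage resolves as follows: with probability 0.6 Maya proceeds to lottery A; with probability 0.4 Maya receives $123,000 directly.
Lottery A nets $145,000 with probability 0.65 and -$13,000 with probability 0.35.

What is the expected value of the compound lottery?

EV(A) = 0.65 × 145000 + 0.35 × (-13000) = 94250 − 4550 = 89700
Branch B: 123000 (certain)
Overall = 0.6 × 89700 + 0.4 × 123000 = 53820 + 49200 = 103020

$103,020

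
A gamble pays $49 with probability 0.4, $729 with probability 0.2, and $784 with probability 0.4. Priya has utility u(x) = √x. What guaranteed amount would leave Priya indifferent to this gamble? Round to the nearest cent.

$376.36

E[u] = 0.4·√49 + 0.2·√729 + 0.4·√784 = 0.4·7 + 0.2·27 + 0.4·28 = 19.4
CE = (19.4)² = 376.36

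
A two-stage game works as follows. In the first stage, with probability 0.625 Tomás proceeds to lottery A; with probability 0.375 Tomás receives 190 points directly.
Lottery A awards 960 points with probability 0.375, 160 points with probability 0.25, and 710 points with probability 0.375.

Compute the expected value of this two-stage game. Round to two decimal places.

487.66 points

EV(A) = 0.375 × 960 + 0.25 × 160 + 0.375 × 710 = 360 + 40 + 266.25 = 666.25
Branch B: 190 (certain)
Overall = 0.625 × 666.25 + 0.375 × 190 = 416.40625 + 71.25 = 487.65625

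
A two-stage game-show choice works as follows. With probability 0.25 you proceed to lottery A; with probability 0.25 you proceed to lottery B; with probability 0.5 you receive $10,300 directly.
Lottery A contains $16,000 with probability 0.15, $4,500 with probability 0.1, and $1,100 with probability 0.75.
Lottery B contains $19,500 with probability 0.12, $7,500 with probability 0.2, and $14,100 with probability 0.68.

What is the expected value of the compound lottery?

$9,425.75

EV(A) = 0.15 × 16000 + 0.1 × 4500 + 0.75 × 1100 = 2400 + 450 + 825 = 3675
EV(B) = 0.12 × 19500 + 0.2 × 7500 + 0.68 × 14100 = 2340 + 1500 + 9588 = 13428
Branch C: 10300 (certain)
Overall = 0.25 × 3675 + 0.25 × 13428 + 0.5 × 10300 = 918.75 + 3357 + 5150 = 9425.75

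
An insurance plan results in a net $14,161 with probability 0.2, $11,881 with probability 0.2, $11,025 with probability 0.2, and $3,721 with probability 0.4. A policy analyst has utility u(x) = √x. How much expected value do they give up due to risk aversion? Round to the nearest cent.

E[u] = 0.2·√14161 + 0.2·√11881 + 0.2·√11025 + 0.4·√3721 = 0.2·119 + 0.2·109 + 0.2·105 + 0.4·61 = 91
CE = (91)² = 8281
Risk premium = EV − CE = 8901.8 − 8281 = 620.8

$620.80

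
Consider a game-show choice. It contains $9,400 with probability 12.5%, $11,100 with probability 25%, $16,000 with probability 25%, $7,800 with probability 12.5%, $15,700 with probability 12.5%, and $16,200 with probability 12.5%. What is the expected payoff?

$12,912.50

EV = 0.125 × 9400 + 0.25 × 11100 + 0.25 × 16000 + 0.125 × 7800 + 0.125 × 15700 + 0.125 × 16200 = 1175 + 2775 + 4000 + 975 + 1962.5 + 2025 = 12912.5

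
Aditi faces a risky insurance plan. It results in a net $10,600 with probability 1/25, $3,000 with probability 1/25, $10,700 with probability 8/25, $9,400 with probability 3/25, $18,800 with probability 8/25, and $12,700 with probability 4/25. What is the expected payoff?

$13,144

EV = 1/25 × 10600 + 1/25 × 3000 + 8/25 × 10700 + 3/25 × 9400 + 8/25 × 18800 + 4/25 × 12700 = 424 + 120 + 3424 + 1128 + 6016 + 2032 = 13144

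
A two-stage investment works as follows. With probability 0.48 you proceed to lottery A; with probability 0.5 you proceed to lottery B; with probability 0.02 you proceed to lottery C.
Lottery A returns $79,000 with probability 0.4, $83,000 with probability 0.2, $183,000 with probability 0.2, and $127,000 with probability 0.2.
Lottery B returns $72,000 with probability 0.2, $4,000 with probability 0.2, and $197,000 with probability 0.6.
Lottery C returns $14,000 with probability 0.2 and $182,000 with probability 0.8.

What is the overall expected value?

EV(A) = 0.4 × 79000 + 0.2 × 83000 + 0.2 × 183000 + 0.2 × 127000 = 31600 + 16600 + 36600 + 25400 = 110200
EV(B) = 0.2 × 72000 + 0.2 × 4000 + 0.6 × 197000 = 14400 + 800 + 118200 = 133400
EV(C) = 0.2 × 14000 + 0.8 × 182000 = 2800 + 145600 = 148400
Overall = 0.48 × 110200 + 0.5 × 133400 + 0.02 × 148400 = 52896 + 66700 + 2968 = 122564

$122,564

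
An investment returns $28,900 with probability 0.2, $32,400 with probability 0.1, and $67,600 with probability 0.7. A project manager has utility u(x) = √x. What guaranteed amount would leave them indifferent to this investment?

E[u] = 0.2·√28900 + 0.1·√32400 + 0.7·√67600 = 0.2·170 + 0.1·180 + 0.7·260 = 234
CE = (234)² = 54756

$54,756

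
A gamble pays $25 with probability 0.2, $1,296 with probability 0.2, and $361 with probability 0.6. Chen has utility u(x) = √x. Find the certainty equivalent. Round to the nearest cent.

E[u] = 0.2·√25 + 0.2·√1296 + 0.6·√361 = 0.2·5 + 0.2·36 + 0.6·19 = 19.6
CE = (19.6)² = 384.16

$384.16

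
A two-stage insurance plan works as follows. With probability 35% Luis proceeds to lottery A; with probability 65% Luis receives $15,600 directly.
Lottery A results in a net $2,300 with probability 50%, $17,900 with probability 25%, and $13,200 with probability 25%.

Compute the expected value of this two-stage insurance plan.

EV(A) = 0.5 × 2300 + 0.25 × 17900 + 0.25 × 13200 = 1150 + 4475 + 3300 = 8925
Branch B: 15600 (certain)
Overall = 0.35 × 8925 + 0.65 × 15600 = 3123.75 + 10140 = 13263.75

$13,263.75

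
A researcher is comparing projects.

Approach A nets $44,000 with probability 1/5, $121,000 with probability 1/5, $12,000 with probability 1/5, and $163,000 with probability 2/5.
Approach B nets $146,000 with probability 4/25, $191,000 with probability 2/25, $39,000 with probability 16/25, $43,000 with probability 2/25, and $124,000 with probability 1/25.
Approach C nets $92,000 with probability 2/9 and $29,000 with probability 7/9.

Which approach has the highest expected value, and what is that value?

Approach A = 1/5 × 44000 + 1/5 × 121000 + 1/5 × 12000 + 2/5 × 163000 = 8800 + 24200 + 2400 + 65200 = 100600
Approach B = 4/25 × 146000 + 2/25 × 191000 + 16/25 × 39000 + 2/25 × 43000 + 1/25 × 124000 = 23360 + 15280 + 24960 + 3440 + 4960 = 72000
Approach C = 2/9 × 92000 + 7/9 × 29000 = 20444.4444 + 22555.5556 = 43000

Approach A ($100,600)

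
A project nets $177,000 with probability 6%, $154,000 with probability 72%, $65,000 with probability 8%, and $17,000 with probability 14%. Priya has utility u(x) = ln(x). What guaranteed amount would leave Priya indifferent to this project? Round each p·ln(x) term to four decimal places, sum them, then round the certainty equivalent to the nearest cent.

E[u] = 0.06·ln(177000) + 0.72·ln(154000) + 0.08·ln(65000) + 0.14·ln(17000) = 0.7250 + 8.6002 + 0.8866 + 1.3637 = 11.5755
CE = e^11.5755 ≈ 106457.38

$106,457.38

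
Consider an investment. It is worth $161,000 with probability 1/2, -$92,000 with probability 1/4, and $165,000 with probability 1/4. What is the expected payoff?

$98,750

EV = 1/2 × 161000 + 1/4 × (-92000) + 1/4 × 165000 = 80500 − 23000 + 41250 = 98750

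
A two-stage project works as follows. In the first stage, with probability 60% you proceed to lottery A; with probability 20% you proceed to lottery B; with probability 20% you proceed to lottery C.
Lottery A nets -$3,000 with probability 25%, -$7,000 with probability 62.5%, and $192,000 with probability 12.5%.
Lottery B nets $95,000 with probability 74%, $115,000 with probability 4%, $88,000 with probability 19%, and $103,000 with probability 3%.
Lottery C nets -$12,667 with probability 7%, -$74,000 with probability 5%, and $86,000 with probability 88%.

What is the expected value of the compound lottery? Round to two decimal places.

$44,485.66

EV(A) = 0.25 × (-3000) + 0.625 × (-7000) + 0.125 × 192000 = -750 − 4375 + 24000 = 18875
EV(B) = 0.74 × 95000 + 0.04 × 115000 + 0.19 × 88000 + 0.03 × 103000 = 70300 + 4600 + 16720 + 3090 = 94710
EV(C) = 0.07 × (-12667) + 0.05 × (-74000) + 0.88 × 86000 = -886.69 − 3700 + 75680 = 71093.31
Overall = 0.6 × 18875 + 0.2 × 94710 + 0.2 × 71093.31 = 11325 + 18942 + 14218.662 = 44485.662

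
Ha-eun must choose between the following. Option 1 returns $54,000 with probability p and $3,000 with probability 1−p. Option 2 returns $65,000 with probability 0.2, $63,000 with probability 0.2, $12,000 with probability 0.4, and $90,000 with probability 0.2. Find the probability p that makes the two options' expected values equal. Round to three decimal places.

p = 0.890

EV(Option 2) = 0.2 × 65000 + 0.2 × 63000 + 0.4 × 12000 + 0.2 × 90000 = 13000 + 12600 + 4800 + 18000 = 48400
p·54000 + (1−p)·3000 = 48400
51000p + 3000 = 48400
p = (48400 − 3000) / 51000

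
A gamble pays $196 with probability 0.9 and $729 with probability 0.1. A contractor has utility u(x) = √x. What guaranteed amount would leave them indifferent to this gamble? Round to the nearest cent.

$234.09

E[u] = 0.9·√196 + 0.1·√729 = 0.9·14 + 0.1·27 = 15.3
CE = (15.3)² = 234.09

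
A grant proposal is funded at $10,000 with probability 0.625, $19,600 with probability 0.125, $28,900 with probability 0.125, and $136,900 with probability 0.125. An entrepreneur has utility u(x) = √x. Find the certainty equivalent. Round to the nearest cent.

E[u] = 0.625·√10000 + 0.125·√19600 + 0.125·√28900 + 0.125·√136900 = 0.625·100 + 0.125·140 + 0.125·170 + 0.125·370 = 147.5
CE = (147.5)² = 21756.25

$21,756.25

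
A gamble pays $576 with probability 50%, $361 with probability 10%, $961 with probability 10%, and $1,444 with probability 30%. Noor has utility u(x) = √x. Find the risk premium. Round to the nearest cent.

$46.84

E[u] = 0.5·√576 + 0.1·√361 + 0.1·√961 + 0.3·√1444 = 0.5·24 + 0.1·19 + 0.1·31 + 0.3·38 = 28.4
CE = (28.4)² = 806.56
Risk premium = EV − CE = 853.4 − 806.56 = 46.84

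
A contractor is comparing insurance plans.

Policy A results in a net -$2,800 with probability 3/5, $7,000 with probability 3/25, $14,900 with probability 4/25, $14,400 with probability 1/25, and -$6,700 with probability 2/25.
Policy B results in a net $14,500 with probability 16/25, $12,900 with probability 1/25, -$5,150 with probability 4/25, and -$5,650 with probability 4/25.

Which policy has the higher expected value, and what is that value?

Policy A = 3/5 × (-2800) + 3/25 × 7000 + 4/25 × 14900 + 1/25 × 14400 + 2/25 × (-6700) = -1680 + 840 + 2384 + 576 − 536 = 1584
Policy B = 16/25 × 14500 + 1/25 × 12900 + 4/25 × (-5150) + 4/25 × (-5650) = 9280 + 516 − 824 − 904 = 8068

Policy B ($8,068)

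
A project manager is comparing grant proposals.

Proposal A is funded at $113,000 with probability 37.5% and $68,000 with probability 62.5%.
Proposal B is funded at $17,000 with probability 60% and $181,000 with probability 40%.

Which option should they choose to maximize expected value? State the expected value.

Proposal A ($84,875)

Proposal A = 0.375 × 113000 + 0.625 × 68000 = 42375 + 42500 = 84875
Proposal B = 0.6 × 17000 + 0.4 × 181000 = 10200 + 72400 = 82600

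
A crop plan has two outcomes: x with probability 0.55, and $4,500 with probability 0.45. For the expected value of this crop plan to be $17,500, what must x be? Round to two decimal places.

x = $28,136.36

0.55·x + 0.45·4500 = 17500
0.55·x = 17500 − 2025 = 15475
x = 15475 / 0.55 = 28136.3636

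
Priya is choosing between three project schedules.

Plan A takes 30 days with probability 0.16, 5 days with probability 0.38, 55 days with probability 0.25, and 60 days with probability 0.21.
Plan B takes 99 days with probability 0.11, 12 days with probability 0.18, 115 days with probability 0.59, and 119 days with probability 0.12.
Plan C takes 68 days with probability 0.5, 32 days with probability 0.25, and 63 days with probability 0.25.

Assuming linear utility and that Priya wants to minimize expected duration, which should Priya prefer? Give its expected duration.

Plan A (33.05 days)

Plan A = 0.16 × 30 + 0.38 × 5 + 0.25 × 55 + 0.21 × 60 = 4.8 + 1.9 + 13.75 + 12.6 = 33.05
Plan B = 0.11 × 99 + 0.18 × 12 + 0.59 × 115 + 0.12 × 119 = 10.89 + 2.16 + 67.85 + 14.28 = 95.18
Plan C = 0.5 × 68 + 0.25 × 32 + 0.25 × 63 = 34 + 8 + 15.75 = 57.75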